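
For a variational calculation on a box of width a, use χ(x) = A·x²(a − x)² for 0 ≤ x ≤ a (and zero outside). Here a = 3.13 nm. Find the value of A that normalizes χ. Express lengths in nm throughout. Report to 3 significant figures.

A ≈ 0.148 nm^(-9/2)

The normalization condition is ∫|χ|² dx = 1 from 0 to a.
Expanding the polynomial and integrating term by term, the integral (without the A² prefactor) comes out to a^9/630.
Hence A² = 1/[a^9/630].
Substituting a = 3.13 gives A² = 0.02185, so A = 0.1478.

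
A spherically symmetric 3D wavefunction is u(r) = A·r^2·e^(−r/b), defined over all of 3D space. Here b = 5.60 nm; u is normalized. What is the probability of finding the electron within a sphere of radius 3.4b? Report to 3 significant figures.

P ≈ 0.520

With dV = 4πr²dr, the probability is ∫|u|² dV over r ≤ 3.4b.
The full normalization integral is A²·[45·π·b^7/2] = 1, fixing A².
In terms of t = r/b (A², 4π and the length scale all cancel between numerator and denominator), P = [∫_{0}^{3.4} t^6·e^(-2·t) dt] / [∫_{0}^{∞} t^6·e^(-2·t) dt].
An antiderivative of t^6·e^(-2·t) is -(4·t^6 + 12·t^5 + 30·t^4 + 60·t^3 + 90·t^2 + 90·t + 45)·e^(-2·t)/8; evaluating from 0 to 3.4 gives ≈ 2.9255, while the full integral is 45/8.
The region integral divided by the full integral gives P = 0.5201.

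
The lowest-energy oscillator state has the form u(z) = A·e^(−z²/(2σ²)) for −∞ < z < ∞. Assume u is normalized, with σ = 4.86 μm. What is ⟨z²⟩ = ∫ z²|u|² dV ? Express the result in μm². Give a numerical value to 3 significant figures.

⟨z^2⟩ ≈ 11.8 μm^2

⟨z²⟩ = ∫ z^2 |u|² dz over the full domain.
Evaluating both integrals, ⟨z²⟩ = σ^2/2.
Putting σ = 4.86 gives 11.81.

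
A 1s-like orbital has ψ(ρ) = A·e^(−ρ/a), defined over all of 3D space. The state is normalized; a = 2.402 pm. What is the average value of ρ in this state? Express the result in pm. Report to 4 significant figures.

By definition ⟨ρ⟩ = ∫ ρ |ψ(ρ)|² 4πρ² dρ.
Using ∫₀^∞ ρⁿ e^(−αρ) dρ = n!/αⁿ⁺¹, since the A² factors cancel between numerator and denominator, ⟨ρ⟩ = 3·a/2.
With a = 2.402, ⟨ρ⟩ = 3.6030.

⟨ρ⟩ ≈ 3.603 pm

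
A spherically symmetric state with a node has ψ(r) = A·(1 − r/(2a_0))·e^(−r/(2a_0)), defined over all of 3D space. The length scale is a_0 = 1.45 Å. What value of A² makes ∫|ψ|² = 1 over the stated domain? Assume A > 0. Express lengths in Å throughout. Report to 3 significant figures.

A^2 ≈ 0.0131 Å^(-3)

The normalization condition is ∫|ψ|² 4πr² dr = 1 from 0 to ∞.
∫|ψ|² 4πr² dr = A²·(8·π·a_0^3).
So A² = (8·π·a_0^3)^(−1).
With a_0 = 1.45: A² = 0.01305 and A = 0.1142.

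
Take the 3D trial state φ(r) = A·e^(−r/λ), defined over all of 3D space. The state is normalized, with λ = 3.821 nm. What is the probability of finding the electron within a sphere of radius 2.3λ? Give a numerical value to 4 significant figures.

P ≈ 0.8374

P = ∫ |φ|² 4πr² dr over r ≤ 2.3λ.
Normalization gives A² = 1/(π·λ^3).
Substituting u = r/λ, A², 4π and the length scale all cancel in the ratio: P = ∫_{0}^{2.3} u^2·e^(-2·u) du / ∫_{0}^{∞} u^2·e^(-2·u) du.
Using ∫ u^2·e^(-2·u) du = -(2·u^2 + 2·u + 1)·e^(-2·u)/4, the numerator is 1/4 - 809·e^(-23/5)/200 and the denominator is 1/4.
The region integral divided by the full integral gives P = 0.83736.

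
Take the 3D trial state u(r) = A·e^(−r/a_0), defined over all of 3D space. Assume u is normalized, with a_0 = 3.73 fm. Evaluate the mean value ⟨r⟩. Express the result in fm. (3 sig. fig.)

⟨r⟩ ≈ 5.60 fm

The expectation value is the |u|²-weighted average of r: ∫ r|u|² 4πr² dr.
The ratio of the moment integral to the normalization integral gives ⟨r⟩ = 3·a_0/2.
With a_0 = 3.73, ⟨r⟩ = 5.595.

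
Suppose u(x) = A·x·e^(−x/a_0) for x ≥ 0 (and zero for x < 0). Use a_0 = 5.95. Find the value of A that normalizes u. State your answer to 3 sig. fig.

Normalization requires ∫|u|² dx = 1, integrated from 0 to ∞.
With ∫₀^∞ x^2 e^(−αx) dx = 2!/α^3, ∫|u|² dx = A²·(a_0^3/4).
So A² = (a_0^3/4)^(−1).
With a_0 = 5.95: A² = 0.01899 and A = 0.1378.

A ≈ 0.138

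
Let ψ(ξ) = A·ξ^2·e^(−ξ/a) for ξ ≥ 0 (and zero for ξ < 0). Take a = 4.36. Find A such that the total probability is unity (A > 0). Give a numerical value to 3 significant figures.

We need A² ∫|f|² dξ = 1, taking the integral from 0 to ∞.
The integral (without the A² prefactor) comes out to 3·a^5/4.
Setting this equal to 1 gives A² = 1/(3·a^5/4).
Plugging in a = 4.36 yields A = 0.02909.

A ≈ 0.0291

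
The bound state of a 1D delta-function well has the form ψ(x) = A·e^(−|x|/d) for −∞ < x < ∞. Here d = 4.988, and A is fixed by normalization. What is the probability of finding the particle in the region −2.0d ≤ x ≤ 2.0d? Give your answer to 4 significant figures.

|ψ|² is the probability density, so P = ∫_{−2.0d}^{2.0d} |ψ|² dx.
With A² fixed by ∫|ψ|² = 1, i.e. A² = (d)^(−1), substitute and integrate.
By symmetry take twice the x ≥ 0 contribution in numerator and denominator; the 2's cancel. In terms of u = x/d (A² and the length scale cancel between numerator and denominator), P = [∫_{0}^{2.0} e^(-2·u) du] / [∫_{0}^{∞} e^(-2·u) du].
With ∫ e^(-2·u) du = -e^(-2·u)/2 + C, the region integral is 1/2 - e^(-4)/2 and the full one is 1/2.
Taking the ratio, P = 0.98168.

P ≈ 0.9817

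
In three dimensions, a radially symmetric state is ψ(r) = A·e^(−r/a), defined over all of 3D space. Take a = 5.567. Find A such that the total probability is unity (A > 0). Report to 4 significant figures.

A ≈ 0.04295

Normalization requires ∫|ψ|² 4πr² dr = 1, integrated from 0 to ∞.
(Spherical symmetry: dV = 4πr² dr.)
Carrying out the integral gives A² · π·a^3.
With a = 5.567: A² = 0.0018450 and A = 0.042953.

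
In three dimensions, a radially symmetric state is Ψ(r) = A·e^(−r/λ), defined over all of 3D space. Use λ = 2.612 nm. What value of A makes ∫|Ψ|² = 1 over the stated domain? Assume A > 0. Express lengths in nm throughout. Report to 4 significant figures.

We need A² ∫|f|² 4πr² dr = 1, taking the integral from 0 to ∞.
In 3D with spherical symmetry the volume element is 4πr² dr.
The integral (without the A² prefactor) comes out to π·λ^3.
So A² = (π·λ^3)^(−1).
Substituting λ = 2.612 gives A² = 0.017862, so A = 0.13365.

A ≈ 0.1336 nm^(-3/2)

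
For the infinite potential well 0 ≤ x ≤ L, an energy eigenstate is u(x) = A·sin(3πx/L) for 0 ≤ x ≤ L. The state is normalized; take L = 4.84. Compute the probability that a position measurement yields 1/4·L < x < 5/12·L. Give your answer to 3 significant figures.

P = ∫_{1/4·L}^{5/12·L} |u(x)|² dx.
Since A² = 1/(L/2), this is the region integral divided by the full normalization integral.
Substituting t = x/L, A² and the length scale cancel in the ratio: P = ∫_{1/4}^{5/12} sin(3·π·t)^2 dt / ∫_{0}^{1} sin(3·π·t)^2 dt.
Using ∫ sin(3·π·t)^2 dt = t/2 - sin(6·π·t)/(12·π), the numerator is 1/12 - 1/(6·π) and the denominator is 1/2.
Taking the ratio, P = (-2 + π)/(6·π).

P ≈ 0.0606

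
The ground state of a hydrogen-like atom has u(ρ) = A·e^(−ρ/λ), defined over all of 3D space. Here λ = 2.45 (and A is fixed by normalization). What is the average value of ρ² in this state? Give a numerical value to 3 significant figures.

⟨ρ²⟩ = ∫ ρ^2 |u|² 4πρ² dρ over the full domain.
Evaluating both integrals, ⟨ρ²⟩ = 3·λ^2.
Putting λ = 2.45 gives 18.01.

⟨ρ^2⟩ ≈ 18.0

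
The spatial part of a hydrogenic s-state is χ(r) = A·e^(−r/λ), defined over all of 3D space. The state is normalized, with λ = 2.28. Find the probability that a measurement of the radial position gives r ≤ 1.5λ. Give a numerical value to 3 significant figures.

P ≈ 0.577

P = ∫ |χ|² 4πr² dr over r ≤ 1.5λ.
A² is fixed by ∫₀^∞ 4πr²|χ|² dr = 1, i.e. A² = (π·λ^3)^(−1).
Let u = r/λ; then A², 4π and the length scale all cancel, so P = ∫_{0}^{1.5} u^2·e^(-2·u) du ÷ ∫_{0}^{∞} u^2·e^(-2·u) du.
With ∫ u^2·e^(-2·u) du = -(2·u^2 + 2·u + 1)·e^(-2·u)/4 + C, the region integral is 1/4 - 17·e^(-3)/8 and the full one is 1/4.
The region integral divided by the full integral gives P = 0.5768.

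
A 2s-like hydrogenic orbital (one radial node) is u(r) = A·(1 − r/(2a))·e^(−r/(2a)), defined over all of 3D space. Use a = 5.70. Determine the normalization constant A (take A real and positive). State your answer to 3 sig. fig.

A ≈ 0.0147

We need A² ∫|f|² 4πr² dr = 1, taking the integral from 0 to ∞.
(Spherical symmetry: dV = 4πr² dr.)
Recall ∫₀^∞ r^m e^(−r/β) dr = m!·β^(m+1), the integral (without the A² prefactor) comes out to 8·π·a^3.
Hence A² = 1/[8·π·a^3].
With a = 5.70: A² = 0.0002149 and A = 0.01466.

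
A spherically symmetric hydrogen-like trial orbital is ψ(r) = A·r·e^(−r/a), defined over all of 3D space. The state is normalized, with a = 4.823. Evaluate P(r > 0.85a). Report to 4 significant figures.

Integrate the radial probability density 4πr²|ψ|² over r > 0.85a.
Normalization gives A² = 1/(3·π·a^5).
Let u = r/a; then A², 4π and the length scale all cancel, so P = ∫_{0.85}^{∞} u^4·e^(-2·u) du ÷ ∫_{0}^{∞} u^4·e^(-2·u) du.
An antiderivative of u^4·e^(-2·u) is -(u^4/2 + u^3 + 3·u^2/2 + 3·u/2 + 3/4)·e^(-2·u); evaluating from 0.85 to ∞ gives ≈ 0.727789, while the full integral is 3/4.
This evaluates to P = 0.97039.

P ≈ 0.9704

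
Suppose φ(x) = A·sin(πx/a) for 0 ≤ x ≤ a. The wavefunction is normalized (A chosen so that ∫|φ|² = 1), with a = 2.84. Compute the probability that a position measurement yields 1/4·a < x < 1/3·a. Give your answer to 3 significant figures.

P ≈ 0.105

|φ|² is the probability density, so P = ∫_{1/4·a}^{1/3·a} |φ|² dx.
The normalization integral ∫|φ|²dx over the whole domain equals a/2·A², and A² cancels in the ratio.
Substituting u = x/a, A² and the length scale cancel in the ratio: P = ∫_{1/4}^{1/3} sin(π·u)^2 du / ∫_{0}^{1} sin(π·u)^2 du.
Using ∫ sin(π·u)^2 du = u/2 - sin(2·π·u)/(4·π), the numerator is -√(3)/(8·π) + 1/24 + 1/(4·π) and the denominator is 1/2.
This works out to P = (-3·√(3) + π + 6)/(12·π).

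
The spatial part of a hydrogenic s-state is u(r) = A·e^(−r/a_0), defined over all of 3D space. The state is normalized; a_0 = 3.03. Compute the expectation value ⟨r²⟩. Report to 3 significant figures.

⟨r^2⟩ ≈ 27.5

⟨r²⟩ = ∫ r^2 |u|² 4πr² dr over the full domain.
Since the A² factors cancel between numerator and denominator, ⟨r²⟩ = 3·a_0^2.
Putting a_0 = 3.03 gives 27.54.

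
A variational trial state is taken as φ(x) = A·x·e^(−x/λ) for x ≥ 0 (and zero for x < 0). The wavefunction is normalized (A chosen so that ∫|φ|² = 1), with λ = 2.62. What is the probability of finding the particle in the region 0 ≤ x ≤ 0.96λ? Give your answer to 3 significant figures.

P ≈ 0.302

P = ∫_{0}^{0.96λ} |φ(x)|² dx.
Since A² = 1/(λ^3/4), this is the region integral divided by the full normalization integral.
Let u = x/λ; then A² and the length scale cancel, so P = ∫_{0}^{0.96} u^2·e^(-2·u) du ÷ ∫_{0}^{∞} u^2·e^(-2·u) du.
Using ∫ u^2·e^(-2·u) du = -(2·u^2 + 2·u + 1)·e^(-2·u)/4, the numerator is 1/4 - 2977·e^(-48/25)/2500 and the denominator is 1/4.
This works out to P = 0.3017.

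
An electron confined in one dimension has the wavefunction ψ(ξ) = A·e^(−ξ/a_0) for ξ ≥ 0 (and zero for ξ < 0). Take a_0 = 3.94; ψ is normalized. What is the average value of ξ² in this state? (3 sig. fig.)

⟨ξ^2⟩ ≈ 7.76

By definition ⟨ξ²⟩ = ∫ ξ^2 |ψ(ξ)|² dξ.
With ∫₀^∞ ξ^2 e^(−αξ) dξ = 2!/α^3, the ratio of the moment integral to the normalization integral gives ⟨ξ²⟩ = a_0^2/2.
Putting a_0 = 3.94 gives 7.762.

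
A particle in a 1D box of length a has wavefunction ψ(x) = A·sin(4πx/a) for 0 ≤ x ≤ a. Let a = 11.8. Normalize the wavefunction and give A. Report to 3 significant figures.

A ≈ 0.412

We need A² ∫|f|² dx = 1, taking the integral from 0 to a.
Using sin²θ = (1 − cos 2θ)/2, ∫|ψ|² dx = A²·(a/2).
So A² = (a/2)^(−1).
Substituting a = 11.8 gives A² = 0.1695, so A = 0.4117.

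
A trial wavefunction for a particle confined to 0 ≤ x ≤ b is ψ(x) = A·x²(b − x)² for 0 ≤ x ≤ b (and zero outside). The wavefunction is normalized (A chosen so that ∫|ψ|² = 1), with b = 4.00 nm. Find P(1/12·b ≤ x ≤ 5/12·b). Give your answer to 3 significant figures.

P = ∫_{1/12·b}^{5/12·b} |ψ(x)|² dx.
Since A² = 1/(b^9/630), this is the region integral divided by the full normalization integral.
Substituting u = x/b, A² and the length scale cancel in the ratio: P = ∫_{1/12}^{5/12} u^4·(1 - u)^4 du / ∫_{0}^{1} u^4·(1 - u)^4 du.
With ∫ u^4·(1 - u)^4 du = u^5·(70·u^4 - 315·u^3 + 540·u^2 - 420·u + 126)/630 + C, the region integral is ≈ 0.00047929 and the full one is 1/630.
Evaluating gives P = 0.3019.

P ≈ 0.302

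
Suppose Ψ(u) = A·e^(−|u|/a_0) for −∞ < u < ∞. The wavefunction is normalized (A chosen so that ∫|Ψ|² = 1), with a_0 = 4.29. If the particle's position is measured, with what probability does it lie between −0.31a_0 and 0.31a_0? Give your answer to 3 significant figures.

P ≈ 0.462

The probability is P = ∫ |Ψ|² du over [−0.31a_0, 0.31a_0].
The normalization integral ∫|Ψ|²du over the whole domain equals a_0·A², and A² cancels in the ratio.
Both integrals are even about u = 0, so only the u ≥ 0 halves are needed (the factors of 2 cancel). In terms of t = u/a_0 (A² and the length scale cancel between numerator and denominator), P = [∫_{0}^{0.31} e^(-2·t) dt] / [∫_{0}^{∞} e^(-2·t) dt].
With ∫ e^(-2·t) dt = -e^(-2·t)/2 + C, the region integral is 1/2 - e^(-31/50)/2 and the full one is 1/2.
Evaluating gives P = 0.4621.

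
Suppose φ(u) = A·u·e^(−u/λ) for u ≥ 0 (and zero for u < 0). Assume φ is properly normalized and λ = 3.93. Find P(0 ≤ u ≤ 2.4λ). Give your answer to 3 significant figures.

P = ∫_{0}^{2.4λ} |φ(u)|² du.
Since A² = 1/(λ^3/4), this is the region integral divided by the full normalization integral.
Substituting t = u/λ, A² and the length scale cancel in the ratio: P = ∫_{0}^{2.4} t^2·e^(-2·t) dt / ∫_{0}^{∞} t^2·e^(-2·t) dt.
With ∫ t^2·e^(-2·t) dt = -(2·t^2 + 2·t + 1)·e^(-2·t)/4 + C, the region integral is 1/4 - 433·e^(-24/5)/100 and the full one is 1/4.
Taking the ratio, P = 0.8575.

P ≈ 0.857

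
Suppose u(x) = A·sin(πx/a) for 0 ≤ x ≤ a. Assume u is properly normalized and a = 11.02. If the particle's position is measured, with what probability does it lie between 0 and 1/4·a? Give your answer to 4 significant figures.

P = ∫_{0}^{1/4·a} |u(x)|² dx.
Since A² = 1/(a/2), this is the region integral divided by the full normalization integral.
Substituting t = x/a, A² and the length scale cancel in the ratio: P = ∫_{0}^{1/4} sin(π·t)^2 dt / ∫_{0}^{1} sin(π·t)^2 dt.
With ∫ sin(π·t)^2 dt = t/2 - sin(2·π·t)/(4·π) + C, the region integral is 1/8 - 1/(4·π) and the full one is 1/2.
Taking the ratio, P = (-2 + π)/(4·π).

P ≈ 0.09085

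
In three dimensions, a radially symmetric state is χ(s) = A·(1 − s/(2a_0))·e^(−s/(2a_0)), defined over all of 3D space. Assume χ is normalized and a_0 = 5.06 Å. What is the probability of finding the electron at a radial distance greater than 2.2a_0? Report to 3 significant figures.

P ≈ 0.947

P = ∫ |χ|² 4πs² ds over s > 2.2a_0.
The full normalization integral is A²·[8·π·a_0^3] = 1, fixing A².
Substituting u = s/a_0, A², 4π and the length scale all cancel in the ratio: P = ∫_{2.2}^{∞} u^2·(1 - u/2)^2·e^(-u) du / ∫_{0}^{∞} u^2·(1 - u/2)^2·e^(-u) du.
An antiderivative of u^2·(1 - u/2)^2·e^(-u) is -(u^4/4 + u^2 + 2·u + 2)·e^(-u); evaluating from 2.2 to ∞ gives ≈ 1.8943, while the full integral is 2.
This evaluates to P = 0.9472.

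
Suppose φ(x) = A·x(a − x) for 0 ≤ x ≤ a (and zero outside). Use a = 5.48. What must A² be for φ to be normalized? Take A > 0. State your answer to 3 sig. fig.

The normalization condition is ∫|φ|² dx = 1 from 0 to a.
Expanding the polynomial and integrating term by term, with φ = A·x(a − x), the integral evaluates to A²·[a^5/30].
Setting this equal to 1 gives A² = 1/(a^5/30).
With a = 5.48: A² = 0.006070 and A = 0.07791.

A^2 ≈ 0.00607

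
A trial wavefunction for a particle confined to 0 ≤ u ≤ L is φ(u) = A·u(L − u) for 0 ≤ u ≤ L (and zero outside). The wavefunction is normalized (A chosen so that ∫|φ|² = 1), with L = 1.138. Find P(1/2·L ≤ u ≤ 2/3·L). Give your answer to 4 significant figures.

P ≈ 0.2901

The probability is P = ∫ |φ|² du over [1/2·L, 2/3·L].
With A² fixed by ∫|φ|² = 1, i.e. A² = (L^5/30)^(−1), substitute and integrate.
Substituting t = u/L, A² and the length scale cancel in the ratio: P = ∫_{1/2}^{2/3} t^2·(1 - t)^2 dt / ∫_{0}^{1} t^2·(1 - t)^2 dt.
Using ∫ t^2·(1 - t)^2 dt = t^3·(6·t^2 - 15·t + 10)/30, the numerator is 47/4860 and the denominator is 1/30.
The result is P = 47/162.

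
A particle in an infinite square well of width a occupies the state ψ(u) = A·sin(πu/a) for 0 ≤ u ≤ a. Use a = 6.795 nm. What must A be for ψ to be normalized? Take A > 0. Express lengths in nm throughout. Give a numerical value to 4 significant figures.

A ≈ 0.5425 nm^(-1/2)

We need A² ∫|f|² du = 1, taking the integral from 0 to a.
Using sin²θ = (1 − cos 2θ)/2, with ψ = A·sin(πu/a), the integral evaluates to A²·[a/2].
Hence A² = 1/[a/2].
With a = 6.795: A² = 0.29433 and A = 0.54253.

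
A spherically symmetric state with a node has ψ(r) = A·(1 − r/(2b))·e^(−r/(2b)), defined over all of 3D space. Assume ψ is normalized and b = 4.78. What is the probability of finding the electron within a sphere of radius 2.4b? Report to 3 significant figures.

Integrate the radial probability density 4πr²|ψ|² over r ≤ 2.4b.
Normalization gives A² = 1/(8·π·b^3).
In terms of u = r/b (A², 4π and the length scale all cancel between numerator and denominator), P = [∫_{0}^{2.4} u^2·(1 - u/2)^2·e^(-u) du] / [∫_{0}^{∞} u^2·(1 - u/2)^2·e^(-u) du].
With ∫ u^2·(1 - u/2)^2·e^(-u) du = -(u^4/4 + u^2 + 2·u + 2)·e^(-u) + C, the region integral is ≈ 0.10813 and the full one is 2.
This evaluates to P = 0.05407.

P ≈ 0.0541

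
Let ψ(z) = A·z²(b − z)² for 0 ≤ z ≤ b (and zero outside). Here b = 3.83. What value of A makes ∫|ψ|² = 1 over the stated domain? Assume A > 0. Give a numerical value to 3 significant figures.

We need A² ∫|f|² dz = 1, taking the integral from 0 to b.
The integral (without the A² prefactor) comes out to b^9/630.
So A² = (b^9/630)^(−1).
With b = 3.83: A² = 0.003553 and A = 0.05960.

A ≈ 0.0596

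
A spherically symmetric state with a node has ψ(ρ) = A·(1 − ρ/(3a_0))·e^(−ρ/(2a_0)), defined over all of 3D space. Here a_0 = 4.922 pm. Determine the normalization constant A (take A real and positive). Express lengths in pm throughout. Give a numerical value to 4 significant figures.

A ≈ 0.03164 pm^(-3/2)

The normalization condition is ∫|ψ|² 4πρ² dρ = 1 from 0 to ∞.
(Spherical symmetry: dV = 4πρ² dρ.)
Carrying out the integral gives A² · 8·π·a_0^3/3.
Plugging in a_0 = 4.922 yields A = 0.031639.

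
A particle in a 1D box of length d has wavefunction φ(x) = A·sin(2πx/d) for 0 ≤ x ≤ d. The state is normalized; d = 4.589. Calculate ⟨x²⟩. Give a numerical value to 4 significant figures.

By definition ⟨x²⟩ = ∫ x^2 |φ(x)|² dx.
Using sin²θ = (1 − cos 2θ)/2, the ratio of the moment integral to the normalization integral gives ⟨x²⟩ = -d^2/(8·π^2) + d^2/3.
Putting d = 4.589 gives 6.7529.

⟨x^2⟩ ≈ 6.753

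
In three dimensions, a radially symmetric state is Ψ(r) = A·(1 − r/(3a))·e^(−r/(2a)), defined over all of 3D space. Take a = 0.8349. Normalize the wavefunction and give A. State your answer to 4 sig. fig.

A ≈ 0.4529

Require ∫ |Ψ|² 4πr² dr = 1 over the whole domain.
Using ∫₀^∞ rⁿ e^(−αr) dr = n!/αⁿ⁺¹, the integral (without the A² prefactor) comes out to 8·π·a^3/3.
So A² = (8·π·a^3/3)^(−1).
With a = 0.8349: A² = 0.20511 and A = 0.45289.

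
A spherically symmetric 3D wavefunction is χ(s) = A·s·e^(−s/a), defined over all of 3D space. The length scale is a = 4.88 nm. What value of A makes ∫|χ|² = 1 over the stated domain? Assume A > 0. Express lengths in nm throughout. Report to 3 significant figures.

Require ∫ |χ|² 4πs² ds = 1 over the whole domain.
The angular integral contributes 4π, leaving ∫₀^∞ s²|χ|² ds.
Using ∫₀^∞ sⁿ e^(−αs) ds = n!/αⁿ⁺¹, carrying out the integral gives A² · 3·π·a^5.
Hence A² = 1/[3·π·a^5].
Plugging in a = 4.88 yields A = 0.006192.

A ≈ 0.00619 nm^(-5/2)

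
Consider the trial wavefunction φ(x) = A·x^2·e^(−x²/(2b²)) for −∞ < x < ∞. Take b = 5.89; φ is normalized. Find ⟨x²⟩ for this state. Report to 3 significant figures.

⟨x²⟩ = ∫ x^2 |φ|² dx over the full domain.
With ∫_{−∞}^{∞} x^(2m) e^(−αx²) dx = (2m−1)!!·√π / (2^m α^(m+1/2)), since the A² factors cancel between numerator and denominator, ⟨x²⟩ = 5·b^2/2.
With b = 5.89, ⟨x^2⟩ = 86.73.

⟨x^2⟩ ≈ 86.7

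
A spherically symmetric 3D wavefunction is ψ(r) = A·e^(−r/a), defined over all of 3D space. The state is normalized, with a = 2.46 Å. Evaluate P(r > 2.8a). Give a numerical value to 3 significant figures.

P ≈ 0.0824

P = ∫ |ψ|² 4πr² dr over r > 2.8a.
A² is fixed by ∫₀^∞ 4πr²|ψ|² dr = 1, i.e. A² = (π·a^3)^(−1).
Substituting u = r/a, A², 4π and the length scale all cancel in the ratio: P = ∫_{2.8}^{∞} u^2·e^(-2·u) du / ∫_{0}^{∞} u^2·e^(-2·u) du.
With ∫ u^2·e^(-2·u) du = -(2·u^2 + 2·u + 1)·e^(-2·u)/4 + C, the region integral is 557·e^(-28/5)/100 and the full one is 1/4.
The region integral divided by the full integral gives P = 0.08239.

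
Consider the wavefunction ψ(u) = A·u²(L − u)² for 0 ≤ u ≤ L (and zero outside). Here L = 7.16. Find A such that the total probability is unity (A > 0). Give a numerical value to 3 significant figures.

A ≈ 0.00357

Require ∫ |ψ|² du = 1 over the whole domain.
The integral (without the A² prefactor) comes out to L^9/630.
Hence A² = 1/[L^9/630].
With L = 7.16: A² = 0.00001274 and A = 0.003569.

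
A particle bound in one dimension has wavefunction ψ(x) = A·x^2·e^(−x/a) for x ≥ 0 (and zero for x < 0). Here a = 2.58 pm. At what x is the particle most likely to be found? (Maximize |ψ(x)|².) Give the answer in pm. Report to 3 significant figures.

Set d/dx [|ψ(x)|²] = 0 and solve for x > 0.
This gives x = 2·a.
With a = 2.58, the most probable position is 5.160 pm.

x ≈ 5.16 pm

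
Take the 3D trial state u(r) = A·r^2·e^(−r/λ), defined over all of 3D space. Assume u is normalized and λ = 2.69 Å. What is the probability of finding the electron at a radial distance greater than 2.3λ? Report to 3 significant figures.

P = ∫ |u|² 4πr² dr over r > 2.3λ.
Normalization gives A² = 1/(45·π·λ^7/2).
In terms of t = r/λ (A², 4π and the length scale all cancel between numerator and denominator), P = [∫_{2.3}^{∞} t^6·e^(-2·t) dt] / [∫_{0}^{∞} t^6·e^(-2·t) dt].
An antiderivative of t^6·e^(-2·t) is -(4·t^6 + 12·t^5 + 30·t^4 + 60·t^3 + 90·t^2 + 90·t + 45)·e^(-2·t)/8; evaluating from 2.3 to ∞ gives ≈ 4.6014, while the full integral is 45/8.
The region integral divided by the full integral gives P = 0.8180.

P ≈ 0.818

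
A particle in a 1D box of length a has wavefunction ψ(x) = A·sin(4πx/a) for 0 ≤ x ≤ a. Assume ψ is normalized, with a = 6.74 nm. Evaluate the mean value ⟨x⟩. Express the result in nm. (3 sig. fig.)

⟨x⟩ ≈ 3.37 nm

By definition ⟨x⟩ = ∫ x |ψ(x)|² dx.
Since the A² factors cancel between numerator and denominator, ⟨x⟩ = a/2.
With a = 6.74, ⟨x⟩ = 3.370.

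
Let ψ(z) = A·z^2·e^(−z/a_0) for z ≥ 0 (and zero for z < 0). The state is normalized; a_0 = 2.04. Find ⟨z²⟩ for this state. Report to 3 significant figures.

⟨z^2⟩ ≈ 31.2

⟨z²⟩ = ∫ z^2 |ψ|² dz over the full domain.
Using ∫₀^∞ zⁿ e^(−αz) dz = n!/αⁿ⁺¹, since the A² factors cancel between numerator and denominator, ⟨z²⟩ = 15·a_0^2/2.
Putting a_0 = 2.04 gives 31.21.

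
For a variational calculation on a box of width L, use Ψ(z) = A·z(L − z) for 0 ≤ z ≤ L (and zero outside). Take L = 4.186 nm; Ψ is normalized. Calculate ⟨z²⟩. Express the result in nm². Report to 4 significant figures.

⟨z^2⟩ ≈ 5.006 nm^2

The expectation value is the |Ψ|²-weighted average of z^2: ∫ z^2|Ψ|² dz.
Evaluating both integrals, ⟨z²⟩ = 2·L^2/7.
With L = 4.186, ⟨z^2⟩ = 5.0065.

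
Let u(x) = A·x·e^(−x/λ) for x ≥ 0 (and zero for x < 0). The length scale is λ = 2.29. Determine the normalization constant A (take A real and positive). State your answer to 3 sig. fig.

A ≈ 0.577

Require ∫ |u|² dx = 1 over the whole domain.
Carrying out the integral gives A² · λ^3/4.
So A² = (λ^3/4)^(−1).
Plugging in λ = 2.29 yields A = 0.5771.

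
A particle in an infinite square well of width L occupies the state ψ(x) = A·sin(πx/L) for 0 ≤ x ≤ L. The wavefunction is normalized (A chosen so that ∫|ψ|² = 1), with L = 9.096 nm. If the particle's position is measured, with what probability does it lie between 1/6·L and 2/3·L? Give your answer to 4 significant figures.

P ≈ 0.7757

The probability is P = ∫ |ψ|² dx over [1/6·L, 2/3·L].
Since A² = 1/(L/2), this is the region integral divided by the full normalization integral.
Let u = x/L; then A² and the length scale cancel, so P = ∫_{1/6}^{2/3} sin(π·u)^2 du ÷ ∫_{0}^{1} sin(π·u)^2 du.
With ∫ sin(π·u)^2 du = u/2 - sin(2·π·u)/(4·π) + C, the region integral is √(3)/(4·π) + 1/4 and the full one is 1/2.
This works out to P = (√(3) + π)/(2·π).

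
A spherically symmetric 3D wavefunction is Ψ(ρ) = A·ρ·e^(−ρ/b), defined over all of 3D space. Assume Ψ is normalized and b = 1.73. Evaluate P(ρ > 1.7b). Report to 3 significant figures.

P ≈ 0.744

With dV = 4πρ²dρ, the probability is ∫|Ψ|² dV over ρ > 1.7b.
Normalization gives A² = 1/(3·π·b^5).
In terms of u = ρ/b (A², 4π and the length scale all cancel between numerator and denominator), P = [∫_{1.7}^{∞} u^4·e^(-2·u) du] / [∫_{0}^{∞} u^4·e^(-2·u) du].
Using ∫ u^4·e^(-2·u) du = -(u^4/2 + u^3 + 3·u^2/2 + 3·u/2 + 3/4)·e^(-2·u), the numerator is ≈ 0.55814 and the denominator is 3/4.
Taking the ratio yields P = 0.7442.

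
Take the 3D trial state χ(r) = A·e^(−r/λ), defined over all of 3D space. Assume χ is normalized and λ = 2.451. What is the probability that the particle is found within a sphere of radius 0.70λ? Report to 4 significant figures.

P ≈ 0.1665

Integrate the radial probability density 4πr²|χ|² over r ≤ 0.70λ.
The full normalization integral is A²·[π·λ^3] = 1, fixing A².
Let u = r/λ; then A², 4π and the length scale all cancel, so P = ∫_{0}^{0.70} u^2·e^(-2·u) du ÷ ∫_{0}^{∞} u^2·e^(-2·u) du.
An antiderivative of u^2·e^(-2·u) is -(2·u^2 + 2·u + 1)·e^(-2·u)/4; evaluating from 0 to 0.70 gives 1/4 - 169·e^(-7/5)/200, while the full integral is 1/4.
The region integral divided by the full integral gives P = 0.16650.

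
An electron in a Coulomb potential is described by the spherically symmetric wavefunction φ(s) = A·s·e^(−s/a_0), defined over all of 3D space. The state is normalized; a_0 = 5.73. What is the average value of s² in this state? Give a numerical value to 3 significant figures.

⟨s²⟩ = ∫ s^2 |φ|² 4πs² ds over the full domain.
Using ∫₀^∞ sⁿ e^(−αs) ds = n!/αⁿ⁺¹, evaluating both integrals, ⟨s²⟩ = 15·a_0^2/2.
Putting a_0 = 5.73 gives 246.2.

⟨s^2⟩ ≈ 246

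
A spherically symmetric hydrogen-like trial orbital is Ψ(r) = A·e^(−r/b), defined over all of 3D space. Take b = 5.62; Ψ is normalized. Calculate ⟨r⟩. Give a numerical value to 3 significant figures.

⟨r⟩ ≈ 8.43

⟨r⟩ = ∫ r |Ψ|² 4πr² dr over the full domain.
With ∫₀^∞ r^3 e^(−αr) dr = 3!/α^4, since the A² factors cancel between numerator and denominator, ⟨r⟩ = 3·b/2.
With b = 5.62, ⟨r⟩ = 8.430.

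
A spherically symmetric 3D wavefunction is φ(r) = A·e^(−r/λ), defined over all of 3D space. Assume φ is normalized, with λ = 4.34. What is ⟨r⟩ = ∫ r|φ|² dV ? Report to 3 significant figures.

By definition ⟨r⟩ = ∫ r |φ(r)|² 4πr² dr.
Evaluating both integrals, ⟨r⟩ = 3·λ/2.
With λ = 4.34, ⟨r⟩ = 6.510.

⟨r⟩ ≈ 6.51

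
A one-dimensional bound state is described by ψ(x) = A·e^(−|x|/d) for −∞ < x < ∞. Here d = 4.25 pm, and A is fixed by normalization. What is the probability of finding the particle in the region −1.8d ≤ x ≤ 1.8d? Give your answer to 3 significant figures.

P = ∫_{−1.8d}^{1.8d} |ψ(x)|² dx.
With A² fixed by ∫|ψ|² = 1, i.e. A² = (d)^(−1), substitute and integrate.
Both integrals are even about x = 0, so only the x ≥ 0 halves are needed (the factors of 2 cancel). Substituting u = x/d, A² and the length scale cancel in the ratio: P = ∫_{0}^{1.8} e^(-2·u) du / ∫_{0}^{∞} e^(-2·u) du.
Using ∫ e^(-2·u) du = -e^(-2·u)/2, the numerator is 1/2 - e^(-18/5)/2 and the denominator is 1/2.
Evaluating gives P = 0.9727.

P ≈ 0.973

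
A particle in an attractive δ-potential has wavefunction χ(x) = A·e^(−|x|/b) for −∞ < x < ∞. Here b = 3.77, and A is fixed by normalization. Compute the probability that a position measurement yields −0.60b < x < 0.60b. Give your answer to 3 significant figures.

P ≈ 0.699

The probability is P = ∫ |χ|² dx over [−0.60b, 0.60b].
The normalization integral ∫|χ|²dx over the whole domain equals b·A², and A² cancels in the ratio.
Both integrals are even about x = 0, so only the x ≥ 0 halves are needed (the factors of 2 cancel). Substituting u = x/b, A² and the length scale cancel in the ratio: P = ∫_{0}^{0.60} e^(-2·u) du / ∫_{0}^{∞} e^(-2·u) du.
With ∫ e^(-2·u) du = -e^(-2·u)/2 + C, the region integral is 1/2 - e^(-6/5)/2 and the full one is 1/2.
Evaluating gives P = 0.6988.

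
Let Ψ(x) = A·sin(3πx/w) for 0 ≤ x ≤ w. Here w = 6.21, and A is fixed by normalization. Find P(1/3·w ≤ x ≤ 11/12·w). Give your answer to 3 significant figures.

|Ψ|² is the probability density, so P = ∫_{1/3·w}^{11/12·w} |Ψ|² dx.
The normalization integral ∫|Ψ|²dx over the whole domain equals w/2·A², and A² cancels in the ratio.
Let u = x/w; then A² and the length scale cancel, so P = ∫_{1/3}^{11/12} sin(3·π·u)^2 du ÷ ∫_{0}^{1} sin(3·π·u)^2 du.
An antiderivative of sin(3·π·u)^2 is u/2 - sin(6·π·u)/(12·π); evaluating from 1/3 to 11/12 gives 1/(12·π) + 7/24, while the full integral is 1/2.
Evaluating gives P = (2 + 7·π)/(12·π).

P ≈ 0.636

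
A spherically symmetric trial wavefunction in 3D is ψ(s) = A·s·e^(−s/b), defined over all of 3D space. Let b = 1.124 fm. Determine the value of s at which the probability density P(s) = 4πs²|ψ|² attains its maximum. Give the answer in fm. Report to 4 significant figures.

s ≈ 2.248 fm

Set d/ds [P(s) = 4πs²|ψ|²] = 0 and solve for s > 0.
This gives s = 2·b.
With b = 1.124, the most probable radial distance is 2.2480 fm.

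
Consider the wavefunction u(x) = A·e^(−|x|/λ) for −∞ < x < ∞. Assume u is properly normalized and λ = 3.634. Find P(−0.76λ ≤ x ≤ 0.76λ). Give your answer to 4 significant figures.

P ≈ 0.7813

The probability is P = ∫ |u|² dx over [−0.76λ, 0.76λ].
Since A² = 1/(λ), this is the region integral divided by the full normalization integral.
By symmetry take twice the x ≥ 0 contribution in numerator and denominator; the 2's cancel. Substituting t = x/λ, A² and the length scale cancel in the ratio: P = ∫_{0}^{0.76} e^(-2·t) dt / ∫_{0}^{∞} e^(-2·t) dt.
Using ∫ e^(-2·t) dt = -e^(-2·t)/2, the numerator is 1/2 - e^(-38/25)/2 and the denominator is 1/2.
Taking the ratio, P = 0.78129.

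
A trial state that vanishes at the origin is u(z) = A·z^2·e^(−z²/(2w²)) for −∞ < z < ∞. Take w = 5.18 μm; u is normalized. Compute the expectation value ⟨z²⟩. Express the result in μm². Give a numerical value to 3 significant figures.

⟨z^2⟩ ≈ 67.1 μm^2

The expectation value is the |u|²-weighted average of z^2: ∫ z^2|u|² dz.
Using the Gaussian integral ∫_{−∞}^{∞} e^(−αz²) dz = √(π/α), since the A² factors cancel between numerator and denominator, ⟨z²⟩ = 5·w^2/2.
Putting w = 5.18 gives 67.08.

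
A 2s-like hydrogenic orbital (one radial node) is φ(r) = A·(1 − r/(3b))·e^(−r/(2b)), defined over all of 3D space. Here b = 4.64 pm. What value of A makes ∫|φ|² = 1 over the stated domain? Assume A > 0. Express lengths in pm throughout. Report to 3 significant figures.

Require ∫ |φ|² 4πr² dr = 1 over the whole domain.
Recall ∫₀^∞ r^m e^(−r/β) dr = m!·β^(m+1), ∫|φ|² 4πr² dr = A²·(8·π·b^3/3).
So A² = (8·π·b^3/3)^(−1).
Plugging in b = 4.64 yields A = 0.03457.

A ≈ 0.0346 pm^(-3/2)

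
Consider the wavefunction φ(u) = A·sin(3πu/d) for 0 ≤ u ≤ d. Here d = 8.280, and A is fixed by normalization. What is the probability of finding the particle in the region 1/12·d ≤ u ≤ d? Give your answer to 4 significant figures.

P ≈ 0.9697

P = ∫_{1/12·d}^{d} |φ(u)|² du.
The normalization integral ∫|φ|²du over the whole domain equals d/2·A², and A² cancels in the ratio.
In terms of t = u/d (A² and the length scale cancel between numerator and denominator), P = [∫_{1/12}^{1} sin(3·π·t)^2 dt] / [∫_{0}^{1} sin(3·π·t)^2 dt].
Using ∫ sin(3·π·t)^2 dt = t/2 - sin(6·π·t)/(12·π), the numerator is 1/(12·π) + 11/24 and the denominator is 1/2.
This works out to P = (2 + 11·π)/(12·π).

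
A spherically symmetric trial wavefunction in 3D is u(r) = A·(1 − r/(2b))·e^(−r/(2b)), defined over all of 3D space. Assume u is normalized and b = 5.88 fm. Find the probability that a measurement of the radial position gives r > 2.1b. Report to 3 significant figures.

P = ∫ |u|² 4πr² dr over r > 2.1b.
The full normalization integral is A²·[8·π·b^3] = 1, fixing A².
Substituting t = r/b, A², 4π and the length scale all cancel in the ratio: P = ∫_{2.1}^{∞} t^2·(1 - t/2)^2·e^(-t) dt / ∫_{0}^{∞} t^2·(1 - t/2)^2·e^(-t) dt.
An antiderivative of t^2·(1 - t/2)^2·e^(-t) is -(t^4/4 + t^2 + 2·t + 2)·e^(-t); evaluating from 2.1 to ∞ gives ≈ 1.8946, while the full integral is 2.
This evaluates to P = 0.9473.

P ≈ 0.947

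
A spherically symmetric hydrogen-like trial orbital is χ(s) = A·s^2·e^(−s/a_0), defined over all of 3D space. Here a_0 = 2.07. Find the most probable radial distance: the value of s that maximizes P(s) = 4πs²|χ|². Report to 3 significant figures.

Differentiate P(s) = 4πs²|χ|² with respect to s and set to zero.
Solving yields s = 3·a_0.
With a_0 = 2.07, the most probable radial distance is 6.210.

s ≈ 6.21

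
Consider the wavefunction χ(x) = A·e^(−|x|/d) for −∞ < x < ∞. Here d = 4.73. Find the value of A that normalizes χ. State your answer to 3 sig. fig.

The normalization condition is ∫|χ|² dx = 1 from −∞ to ∞.
Using ∫₀^∞ xⁿ e^(−αx) dx = n!/αⁿ⁺¹, ∫|χ|² dx = A²·(d).
Setting this equal to 1 gives A² = 1/(d).
Plugging in d = 4.73 yields A = 0.4598.

A ≈ 0.460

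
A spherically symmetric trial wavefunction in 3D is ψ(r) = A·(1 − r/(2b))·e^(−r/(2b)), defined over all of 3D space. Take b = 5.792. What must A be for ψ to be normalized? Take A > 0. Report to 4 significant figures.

A ≈ 0.01431

Normalization requires ∫|ψ|² 4πr² dr = 1, integrated from 0 to ∞.
(Spherical symmetry: dV = 4πr² dr.)
Carrying out the integral gives A² · 8·π·b^3.
Hence A² = 1/[8·π·b^3].
Plugging in b = 5.792 yields A = 0.014310.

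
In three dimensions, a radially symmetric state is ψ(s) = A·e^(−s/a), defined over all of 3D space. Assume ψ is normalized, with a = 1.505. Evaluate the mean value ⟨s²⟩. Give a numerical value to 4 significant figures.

⟨s^2⟩ ≈ 6.795

The expectation value is the |ψ|²-weighted average of s^2: ∫ s^2|ψ|² 4πs² ds.
Recall ∫₀^∞ s^m e^(−s/β) ds = m!·β^(m+1), since the A² factors cancel between numerator and denominator, ⟨s²⟩ = 3·a^2.
With a = 1.505, ⟨s^2⟩ = 6.7951.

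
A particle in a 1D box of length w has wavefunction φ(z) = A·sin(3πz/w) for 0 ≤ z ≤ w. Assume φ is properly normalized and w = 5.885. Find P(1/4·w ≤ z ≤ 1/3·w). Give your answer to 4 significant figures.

|φ|² is the probability density, so P = ∫_{1/4·w}^{1/3·w} |φ|² dz.
Since A² = 1/(w/2), this is the region integral divided by the full normalization integral.
In terms of u = z/w (A² and the length scale cancel between numerator and denominator), P = [∫_{1/4}^{1/3} sin(3·π·u)^2 du] / [∫_{0}^{1} sin(3·π·u)^2 du].
An antiderivative of sin(3·π·u)^2 is u/2 - sin(6·π·u)/(12·π); evaluating from 1/4 to 1/3 gives 1/24 - 1/(12·π), while the full integral is 1/2.
The result is P = (-2 + π)/(12·π).

P ≈ 0.03028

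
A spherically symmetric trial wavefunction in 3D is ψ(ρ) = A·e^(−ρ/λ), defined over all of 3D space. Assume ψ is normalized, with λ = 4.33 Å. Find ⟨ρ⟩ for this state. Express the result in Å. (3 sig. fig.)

⟨ρ⟩ ≈ 6.50 Å

By definition ⟨ρ⟩ = ∫ ρ |ψ(ρ)|² 4πρ² dρ.
The ratio of the moment integral to the normalization integral gives ⟨ρ⟩ = 3·λ/2.
With λ = 4.33, ⟨ρ⟩ = 6.495.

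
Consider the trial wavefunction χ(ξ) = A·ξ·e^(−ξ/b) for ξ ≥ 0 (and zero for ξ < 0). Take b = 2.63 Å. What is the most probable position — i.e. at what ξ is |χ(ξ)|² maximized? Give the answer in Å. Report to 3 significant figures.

Differentiate |χ(ξ)|² with respect to ξ and set to zero.
Solving yields ξ = b.
With b = 2.63, the most probable position is 2.630 Å.

ξ ≈ 2.63 Å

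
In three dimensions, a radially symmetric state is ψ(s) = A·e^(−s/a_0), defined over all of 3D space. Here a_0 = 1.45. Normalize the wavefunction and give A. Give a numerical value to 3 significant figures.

Require ∫ |ψ|² 4πs² ds = 1 over the whole domain.
The angular integral contributes 4π, leaving ∫₀^∞ s²|ψ|² ds.
With ∫₀^∞ s^2 e^(−αs) ds = 2!/α^3, ∫|ψ|² 4πs² ds = A²·(π·a_0^3).
Hence A² = 1/[π·a_0^3].
Substituting a_0 = 1.45 gives A² = 0.1044, so A = 0.3231.

A ≈ 0.323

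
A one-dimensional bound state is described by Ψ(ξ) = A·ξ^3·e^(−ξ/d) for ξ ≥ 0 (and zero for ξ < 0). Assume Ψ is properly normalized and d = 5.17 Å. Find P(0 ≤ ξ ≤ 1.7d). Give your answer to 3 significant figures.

|Ψ|² is the probability density, so P = ∫_{0}^{1.7d} |Ψ|² dξ.
Since A² = 1/(45·d^7/8), this is the region integral divided by the full normalization integral.
In terms of u = ξ/d (A² and the length scale cancel between numerator and denominator), P = [∫_{0}^{1.7} u^6·e^(-2·u) du] / [∫_{0}^{∞} u^6·e^(-2·u) du].
Using ∫ u^6·e^(-2·u) du = -(4·u^6 + 12·u^5 + 30·u^4 + 60·u^3 + 90·u^2 + 90·u + 45)·e^(-2·u)/8, the numerator is ≈ 0.32542 and the denominator is 45/8.
Taking the ratio, P = 0.05785.

P ≈ 0.0579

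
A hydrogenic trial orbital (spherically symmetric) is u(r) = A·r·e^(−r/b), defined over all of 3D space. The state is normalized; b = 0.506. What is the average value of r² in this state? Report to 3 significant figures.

The expectation value is the |u|²-weighted average of r^2: ∫ r^2|u|² 4πr² dr.
With ∫₀^∞ r^6 e^(−αr) dr = 6!/α^7, evaluating both integrals, ⟨r²⟩ = 15·b^2/2.
Putting b = 0.506 gives 1.920.

⟨r^2⟩ ≈ 1.92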